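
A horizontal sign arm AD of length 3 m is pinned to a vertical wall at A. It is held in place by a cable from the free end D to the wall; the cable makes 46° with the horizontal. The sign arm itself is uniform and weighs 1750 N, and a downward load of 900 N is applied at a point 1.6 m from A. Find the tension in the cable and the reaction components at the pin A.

ΣM about A: T·sin46°·3 − 1750·1.5 − 900·1.6 = 0 → T = 4065/(3·0.71934) = 1883.67 ≈ 1884 N.
ΣF_x = 0: A_x − T·cos46° = 0 → A_x = 1883.67 × 0.694658 = 1309 N.
ΣF_y = 0: A_y + T·sin46° − 1750 − 900 = 0 → A_y = 2650 − 1883.67 × 0.71934 = 1295 N.

T = 1884 N, A_x = 1309 N, A_y = 1295 N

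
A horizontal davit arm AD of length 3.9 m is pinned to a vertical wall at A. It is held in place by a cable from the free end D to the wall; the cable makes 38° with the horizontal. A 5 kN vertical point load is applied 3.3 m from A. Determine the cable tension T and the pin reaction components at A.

T = 6.872 kN, A_x = 5.415 kN, A_y = 0.7692 kN

ΣM about A: T·sin38°·3.9 − 5·3.3 = 0 → T = 16.5/(3.9·0.615661) = 6.87191 ≈ 6.872 kN.
ΣF_x = 0: A_x − T·cos38° = 0 → A_x = 6.87191 × 0.788011 = 5.415 kN.
ΣF_y = 0: A_y + T·sin38° − 5 = 0 → A_y = 5 − 6.87191 × 0.615661 = 0.7692 kN.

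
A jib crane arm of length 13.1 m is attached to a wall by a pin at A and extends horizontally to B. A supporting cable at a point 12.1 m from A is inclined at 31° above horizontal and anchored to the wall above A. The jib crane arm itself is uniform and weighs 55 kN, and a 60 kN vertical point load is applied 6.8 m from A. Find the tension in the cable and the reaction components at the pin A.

T = 123.3 kN, A_x = 105.7 kN, A_y = 51.51 kN

ΣM about A: T·sin31°·12.1 − 55·6.55 − 60·6.8 = 0 → T = 768.25/(12.1·0.515038) = 123.276 ≈ 123.3 kN.
ΣF_x = 0: A_x − T·cos31° = 0 → A_x = 123.276 × 0.857167 = 105.7 kN.
ΣF_y = 0: A_y + T·sin31° − 55 − 60 = 0 → A_y = 115 − 123.276 × 0.515038 = 51.51 kN.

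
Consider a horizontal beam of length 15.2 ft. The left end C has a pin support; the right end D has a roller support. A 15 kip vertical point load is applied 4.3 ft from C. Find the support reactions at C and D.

C_x = 0, C_y = 10.76 kip, D_y = 4.243 kip

Moments about C: D_y·15.2 − 15·4.3 = 0 → D_y = 64.5/15.2 = 4.24342 ≈ 4.243 kip.
ΣF_y = 0: C_y + 4.24342 − 15 = 0 → C_y = 10.76 kip.
ΣF_x = 0: no horizontal applied forces, so C_x = 0.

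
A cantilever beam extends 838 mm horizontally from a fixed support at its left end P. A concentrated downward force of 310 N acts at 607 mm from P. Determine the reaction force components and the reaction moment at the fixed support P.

ΣF_x = 0: P_x = 0.
ΣF_y = 0: P_y − 310 = 0 → P_y = 310.0 N.
ΣM about P: M_P − 310·607 = 0 → M_P = 188200 N·mm.

P_x = 0, P_y = 310.0 N, M_P = 188200 N·mm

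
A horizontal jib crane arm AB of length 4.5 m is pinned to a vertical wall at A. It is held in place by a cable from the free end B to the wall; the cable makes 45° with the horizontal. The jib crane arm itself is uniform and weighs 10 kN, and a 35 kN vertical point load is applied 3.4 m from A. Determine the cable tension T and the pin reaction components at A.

T = 44.47 kN, A_x = 31.44 kN, A_y = 13.56 kN

ΣM about A: T·sin45°·4.5 − 10·2.25 − 35·3.4 = 0 → T = 141.5/(4.5·0.707107) = 44.4691 ≈ 44.47 kN.
ΣF_x = 0: A_x − T·cos45° = 0 → A_x = 44.4691 × 0.707107 = 31.44 kN.
ΣF_y = 0: A_y + T·sin45° − 10 − 35 = 0 → A_y = 45 − 44.4691 × 0.707107 = 13.56 kN.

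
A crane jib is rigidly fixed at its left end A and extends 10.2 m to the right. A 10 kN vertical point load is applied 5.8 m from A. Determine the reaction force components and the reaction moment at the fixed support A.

ΣF_x = 0: A_x = 0.
ΣF_y = 0: A_y − 10 = 0 → A_y = 10.00 kN.
ΣM about A: M_A − 10·5.8 = 0 → M_A = 58.00 kN·m.

A_x = 0, A_y = 10.00 kN, M_A = 58.00 kN·m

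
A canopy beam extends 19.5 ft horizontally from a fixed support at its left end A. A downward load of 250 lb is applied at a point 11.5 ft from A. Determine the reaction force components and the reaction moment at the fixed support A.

A_x = 0, A_y = 250.0 lb, M_A = 2875 lb·ft

ΣF_x = 0: A_x = 0.
ΣF_y = 0: A_y − 250 = 0 → A_y = 250.0 lb.
ΣM about A: M_A − 250·11.5 = 0 → M_A = 2875 lb·ft.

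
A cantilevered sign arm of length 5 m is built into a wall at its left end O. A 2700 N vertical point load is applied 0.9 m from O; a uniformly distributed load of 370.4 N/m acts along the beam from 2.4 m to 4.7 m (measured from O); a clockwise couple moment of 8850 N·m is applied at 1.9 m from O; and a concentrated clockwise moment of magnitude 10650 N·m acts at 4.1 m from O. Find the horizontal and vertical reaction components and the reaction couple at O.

Resultant of the distributed load: 370.4 × 2.3 = 851.92 N at 3.55 m from O.
ΣF_x = 0: O_x = 0.
ΣF_y = 0: O_y − 2700 − 370.4·2.3 = 0 → O_y = 3552 N.
ΣM about O: M_O − 2700·0.9 − (370.4·2.3)·3.55 − 8850 − 10650 = 0 → M_O = 24950 N·m.

O_x = 0, O_y = 3552 N, M_O = 24950 N·m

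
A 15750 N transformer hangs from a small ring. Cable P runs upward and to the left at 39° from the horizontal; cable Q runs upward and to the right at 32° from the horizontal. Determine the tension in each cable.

ΣF_x = 0: −T_P·cos39° + T_Q·cos32° = 0 → T_Q = 0.916394·T_P.
ΣF_y = 0: T_P·sin39° + T_Q·sin32° = 15750.
Substitute: T_P·(0.62932 + 0.916394·0.529919) = 15750 → T_P = 14126.4 ≈ 14130 N.
Then T_Q = 0.916394 × 14126.4 = 12950 N.

T_P = 14130 N, T_Q = 12950 N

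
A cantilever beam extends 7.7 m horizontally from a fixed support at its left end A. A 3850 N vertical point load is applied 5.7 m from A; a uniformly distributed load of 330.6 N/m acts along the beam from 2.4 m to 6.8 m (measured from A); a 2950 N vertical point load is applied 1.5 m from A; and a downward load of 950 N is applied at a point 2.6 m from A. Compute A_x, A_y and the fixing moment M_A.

A_x = 0, A_y = 9205 N, M_A = 35530 N·m

Resultant of the distributed load: 330.6 × 4.4 = 1454.64 N at 4.6 m from A.
ΣF_x = 0: A_x = 0.
ΣF_y = 0: A_y − 3850 − 330.6·4.4 − 2950 − 950 = 0 → A_y = 9205 N.
ΣM about A: M_A − 3850·5.7 − (330.6·4.4)·4.6 − 2950·1.5 − 950·2.6 = 0 → M_A = 35530 N·m.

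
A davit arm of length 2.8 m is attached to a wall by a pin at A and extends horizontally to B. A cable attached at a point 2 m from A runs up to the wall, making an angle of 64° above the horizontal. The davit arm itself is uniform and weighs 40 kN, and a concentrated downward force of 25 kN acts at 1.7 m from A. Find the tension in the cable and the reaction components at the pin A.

ΣM about A: T·sin64°·2 − 40·1.4 − 25·1.7 = 0 → T = 98.5/(2·0.898794) = 54.7956 ≈ 54.80 kN.
ΣF_x = 0: A_x − T·cos64° = 0 → A_x = 54.7956 × 0.438371 = 24.02 kN.
ΣF_y = 0: A_y + T·sin64° − 40 − 25 = 0 → A_y = 65 − 54.7956 × 0.898794 = 15.75 kN.

T = 54.80 kN, A_x = 24.02 kN, A_y = 15.75 kN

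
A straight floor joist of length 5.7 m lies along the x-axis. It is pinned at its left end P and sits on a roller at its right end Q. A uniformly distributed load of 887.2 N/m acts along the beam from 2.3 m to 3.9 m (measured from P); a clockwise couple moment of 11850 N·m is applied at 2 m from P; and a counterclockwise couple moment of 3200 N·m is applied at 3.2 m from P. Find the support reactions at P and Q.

Resultant of the distributed load: 887.2 × 1.6 = 1419.52 N at 3.1 m from P.
ΣM about P: Q_y·5.7 − (887.2·1.6)·3.1 − 11850 + 3200 = 0 → Q_y = 13050.512/5.7 = 2289.56 ≈ 2290 N.
ΣF_y = 0: P_y + 2289.56 − 887.2·1.6 = 0 → P_y = -870.0 N.
ΣF_x = 0: no horizontal applied forces, so P_x = 0.

P_x = 0, P_y = -870.0 N, Q_y = 2290 N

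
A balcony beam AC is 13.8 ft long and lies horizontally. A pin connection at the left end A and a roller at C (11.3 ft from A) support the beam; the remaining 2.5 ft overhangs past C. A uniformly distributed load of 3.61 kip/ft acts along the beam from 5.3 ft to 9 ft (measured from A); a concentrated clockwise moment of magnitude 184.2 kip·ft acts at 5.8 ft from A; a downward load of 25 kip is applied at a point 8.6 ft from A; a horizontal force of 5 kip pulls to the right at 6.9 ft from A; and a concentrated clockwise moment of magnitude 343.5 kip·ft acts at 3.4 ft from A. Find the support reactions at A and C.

A_x = -5.000 kip, A_y = -35.82 kip, C_y = 74.18 kip

Resultant of the distributed load: 3.61 × 3.7 = 13.357 kip at 7.15 ft from A.
ΣM about A: C_y·11.3 − (3.61·3.7)·7.15 − 184.2 − 25·8.6 − 343.5 = 0 → C_y = 838.20255/11.3 = 74.1772 ≈ 74.18 kip.
ΣF_y = 0: A_y + 74.1772 − 3.61·3.7 − 25 = 0 → A_y = -35.82 kip.
ΣF_x = 0: A_x + 5 = 0 → A_x = -5.000 kip.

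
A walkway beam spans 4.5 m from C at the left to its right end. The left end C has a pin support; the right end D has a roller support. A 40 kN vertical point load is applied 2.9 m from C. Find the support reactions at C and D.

C_x = 0, C_y = 14.22 kN, D_y = 25.78 kN

Moments about C: D_y·4.5 − 40·2.9 = 0 → D_y = 116/4.5 = 25.7778 ≈ 25.78 kN.
ΣF_y = 0: C_y + 25.7778 − 40 = 0 → C_y = 14.22 kN.
ΣF_x = 0: no horizontal applied forces, so C_x = 0.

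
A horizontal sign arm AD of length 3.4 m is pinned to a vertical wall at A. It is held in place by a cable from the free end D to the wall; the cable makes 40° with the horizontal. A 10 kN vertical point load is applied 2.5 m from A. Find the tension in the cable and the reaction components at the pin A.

ΣM about A: T·sin40°·3.4 − 10·2.5 = 0 → T = 25/(3.4·0.642788) = 11.4391 ≈ 11.44 kN.
ΣF_x = 0: A_x − T·cos40° = 0 → A_x = 11.4391 × 0.766044 = 8.763 kN.
ΣF_y = 0: A_y + T·sin40° − 10 = 0 → A_y = 10 − 11.4391 × 0.642788 = 2.647 kN.

T = 11.44 kN, A_x = 8.763 kN, A_y = 2.647 kN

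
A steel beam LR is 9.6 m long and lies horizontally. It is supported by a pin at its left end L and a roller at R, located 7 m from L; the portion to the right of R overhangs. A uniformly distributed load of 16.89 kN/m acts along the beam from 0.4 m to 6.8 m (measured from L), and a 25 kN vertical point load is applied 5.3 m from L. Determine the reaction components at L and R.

Resultant of the distributed load: 16.89 × 6.4 = 108.096 kN at 3.6 m from L.
Taking moments about L: R_y·7 − (16.89·6.4)·3.6 − 25·5.3 = 0 → R_y = 521.6456/7 = 74.5208 ≈ 74.52 kN.
ΣF_y = 0: L_y + 74.5208 − 16.89·6.4 − 25 = 0 → L_y = 58.58 kN.
ΣF_x = 0: no horizontal applied forces, so L_x = 0.

L_x = 0, L_y = 58.58 kN, R_y = 74.52 kN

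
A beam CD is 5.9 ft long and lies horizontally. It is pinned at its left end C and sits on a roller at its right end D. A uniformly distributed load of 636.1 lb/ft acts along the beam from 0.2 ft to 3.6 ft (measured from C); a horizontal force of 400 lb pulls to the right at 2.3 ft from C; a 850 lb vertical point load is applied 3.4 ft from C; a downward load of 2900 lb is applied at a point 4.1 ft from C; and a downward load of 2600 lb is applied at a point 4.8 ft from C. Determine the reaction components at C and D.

C_x = -400.0 lb, C_y = 3196 lb, D_y = 5317 lb

Resultant of the distributed load: 636.1 × 3.4 = 2162.74 lb at 1.9 ft from C.
ΣM about C: D_y·5.9 − (636.1·3.4)·1.9 − 850·3.4 − 2900·4.1 − 2600·4.8 = 0 → D_y = 31369.206/5.9 = 5316.81 ≈ 5317 lb.
ΣF_y = 0: C_y + 5316.81 − 636.1·3.4 − 850 − 2900 − 2600 = 0 → C_y = 3196 lb.
ΣF_x = 0: C_x + 400 = 0 → C_x = -400.0 lb.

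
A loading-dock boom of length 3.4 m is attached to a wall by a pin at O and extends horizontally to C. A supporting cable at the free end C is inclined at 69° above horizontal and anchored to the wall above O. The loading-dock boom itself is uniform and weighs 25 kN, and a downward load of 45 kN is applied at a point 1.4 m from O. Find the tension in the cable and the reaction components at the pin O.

ΣM about O: T·sin69°·3.4 − 25·1.7 − 45·1.4 = 0 → T = 105.5/(3.4·0.93358) = 33.237 ≈ 33.24 kN.
ΣF_x = 0: O_x − T·cos69° = 0 → O_x = 33.237 × 0.358368 = 11.91 kN.
ΣF_y = 0: O_y + T·sin69° − 25 − 45 = 0 → O_y = 70 − 33.237 × 0.93358 = 38.97 kN.

T = 33.24 kN, O_x = 11.91 kN, O_y = 38.97 kN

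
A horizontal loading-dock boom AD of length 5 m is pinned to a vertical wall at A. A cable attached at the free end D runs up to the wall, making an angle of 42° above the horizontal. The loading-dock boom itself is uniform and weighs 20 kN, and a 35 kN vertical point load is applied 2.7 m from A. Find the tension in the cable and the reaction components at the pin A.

T = 43.19 kN, A_x = 32.10 kN, A_y = 26.10 kN

ΣM about A: T·sin42°·5 − 20·2.5 − 35·2.7 = 0 → T = 144.5/(5·0.669131) = 43.1903 ≈ 43.19 kN.
ΣF_x = 0: A_x − T·cos42° = 0 → A_x = 43.1903 × 0.743145 = 32.10 kN.
ΣF_y = 0: A_y + T·sin42° − 20 − 35 = 0 → A_y = 55 − 43.1903 × 0.669131 = 26.10 kN.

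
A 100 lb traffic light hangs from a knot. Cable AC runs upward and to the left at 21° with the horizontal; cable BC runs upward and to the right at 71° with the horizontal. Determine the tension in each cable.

ΣF_x = 0: −T_AC·cos21° + T_BC·cos71° = 0 → T_BC = 2.86754·T_AC.
ΣF_y = 0: T_AC·sin21° + T_BC·sin71° = 100.
Substitute: T_AC·(0.358368 + 2.86754·0.945519) = 100 → T_AC = 32.5767 ≈ 32.58 lb.
Then T_BC = 2.86754 × 32.5767 = 93.41 lb.

T_AC = 32.58 lb, T_BC = 93.41 lb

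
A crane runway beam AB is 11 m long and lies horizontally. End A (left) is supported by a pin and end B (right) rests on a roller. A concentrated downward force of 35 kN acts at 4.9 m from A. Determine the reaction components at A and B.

A_x = 0, A_y = 19.41 kN, B_y = 15.59 kN

ΣM about A: B_y·11 − 35·4.9 = 0 → B_y = 171.5/11 = 15.5909 ≈ 15.59 kN.
ΣF_y = 0: A_y + 15.5909 − 35 = 0 → A_y = 19.41 kN.
ΣF_x = 0: no horizontal applied forces, so A_x = 0.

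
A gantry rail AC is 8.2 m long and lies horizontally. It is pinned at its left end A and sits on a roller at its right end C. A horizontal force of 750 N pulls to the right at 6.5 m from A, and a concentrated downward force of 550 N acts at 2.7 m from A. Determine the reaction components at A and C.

A_x = -750.0 N, A_y = 368.9 N, C_y = 181.1 N

Moments about A: C_y·8.2 − 550·2.7 = 0 → C_y = 1485/8.2 = 181.098 ≈ 181.1 N.
ΣF_y = 0: A_y + 181.098 − 550 = 0 → A_y = 368.9 N.
ΣF_x = 0: A_x + 750 = 0 → A_x = -750.0 N.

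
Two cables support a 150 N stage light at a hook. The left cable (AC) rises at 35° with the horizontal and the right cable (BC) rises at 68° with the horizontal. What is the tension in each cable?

T_AC = 57.67 N, T_BC = 126.1 N

ΣF_x = 0: −T_AC·cos35° + T_BC·cos68° = 0 → T_BC = 2.1867·T_AC.
ΣF_y = 0: T_AC·sin35° + T_BC·sin68° = 150.
Substitute: T_AC·(0.573576 + 2.1867·0.927184) = 150 → T_AC = 57.669 ≈ 57.67 N.
Then T_BC = 2.1867 × 57.669 = 126.1 N.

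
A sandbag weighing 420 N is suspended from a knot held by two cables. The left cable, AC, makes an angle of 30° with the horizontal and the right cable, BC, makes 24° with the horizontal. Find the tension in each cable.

ΣF_x = 0: −T_AC·cos30° + T_BC·cos24° = 0 → T_BC = 0.947983·T_AC.
ΣF_y = 0: T_AC·sin30° + T_BC·sin24° = 420.
Substitute: T_AC·(0.5 + 0.947983·0.406737) = 420 → T_AC = 474.266 ≈ 474.3 N.
Then T_BC = 0.947983 × 474.266 = 449.6 N.

T_AC = 474.3 N, T_BC = 449.6 N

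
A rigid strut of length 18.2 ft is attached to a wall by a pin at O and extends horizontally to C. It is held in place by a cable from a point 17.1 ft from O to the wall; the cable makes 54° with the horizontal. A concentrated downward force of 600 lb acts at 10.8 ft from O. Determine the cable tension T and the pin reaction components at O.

ΣM about O: T·sin54°·17.1 − 600·10.8 = 0 → T = 6480/(17.1·0.809017) = 468.405 ≈ 468.4 lb.
ΣF_x = 0: O_x − T·cos54° = 0 → O_x = 468.405 × 0.587785 = 275.3 lb.
ΣF_y = 0: O_y + T·sin54° − 600 = 0 → O_y = 600 − 468.405 × 0.809017 = 221.1 lb.

T = 468.4 lb, O_x = 275.3 lb, O_y = 221.1 lb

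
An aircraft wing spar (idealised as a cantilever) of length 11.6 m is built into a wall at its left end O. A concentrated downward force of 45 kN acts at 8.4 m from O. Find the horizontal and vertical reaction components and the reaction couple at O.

O_x = 0, O_y = 45.00 kN, M_O = 378.0 kN·m

ΣF_x = 0: O_x = 0.
ΣF_y = 0: O_y − 45 = 0 → O_y = 45.00 kN.
ΣM about O: M_O − 45·8.4 = 0 → M_O = 378.0 kN·m.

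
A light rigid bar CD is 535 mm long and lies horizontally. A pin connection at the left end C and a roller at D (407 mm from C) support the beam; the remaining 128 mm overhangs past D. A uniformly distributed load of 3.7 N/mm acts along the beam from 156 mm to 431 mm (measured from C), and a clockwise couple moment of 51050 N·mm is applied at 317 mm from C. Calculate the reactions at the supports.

Resultant of the distributed load: 3.7 × 275 = 1017.5 N at 293.5 mm from C.
Taking moments about C: D_y·407 − (3.7·275)·293.5 − 51050 = 0 → D_y = 349686.25/407 = 859.18 ≈ 859.2 N.
ΣF_y = 0: C_y + 859.18 − 3.7·275 = 0 → C_y = 158.3 N.
ΣF_x = 0: no horizontal applied forces, so C_x = 0.

C_x = 0, C_y = 158.3 N, D_y = 859.2 N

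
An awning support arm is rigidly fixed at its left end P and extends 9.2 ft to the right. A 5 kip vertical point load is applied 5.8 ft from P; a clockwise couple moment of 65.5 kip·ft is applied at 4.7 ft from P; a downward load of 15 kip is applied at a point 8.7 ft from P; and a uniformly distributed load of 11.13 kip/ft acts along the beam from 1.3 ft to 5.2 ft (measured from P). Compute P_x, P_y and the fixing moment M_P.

Resultant of the distributed load: 11.13 × 3.9 = 43.407 kip at 3.25 ft from P.
ΣF_x = 0: P_x = 0.
ΣF_y = 0: P_y − 5 − 15 − 11.13·3.9 = 0 → P_y = 63.41 kip.
ΣM about P: M_P − 5·5.8 − 65.5 − 15·8.7 − (11.13·3.9)·3.25 = 0 → M_P = 366.1 kip·ft.

P_x = 0, P_y = 63.41 kip, M_P = 366.1 kip·ft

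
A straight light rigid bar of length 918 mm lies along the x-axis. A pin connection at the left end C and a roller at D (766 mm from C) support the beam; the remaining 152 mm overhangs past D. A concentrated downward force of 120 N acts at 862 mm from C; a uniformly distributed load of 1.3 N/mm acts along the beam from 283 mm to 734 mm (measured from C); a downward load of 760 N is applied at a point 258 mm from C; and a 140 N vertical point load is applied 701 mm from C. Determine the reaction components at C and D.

C_x = 0, C_y = 698.0 N, D_y = 908.3 N

Resultant of the distributed load: 1.3 × 451 = 586.3 N at 508.5 mm from C.
Taking moments about C: D_y·766 − 120·862 − (1.3·451)·508.5 − 760·258 − 140·701 = 0 → D_y = 695793.55/766 = 908.347 ≈ 908.3 N.
ΣF_y = 0: C_y + 908.347 − 120 − 1.3·451 − 760 − 140 = 0 → C_y = 698.0 N.
ΣF_x = 0: no horizontal applied forces, so C_x = 0.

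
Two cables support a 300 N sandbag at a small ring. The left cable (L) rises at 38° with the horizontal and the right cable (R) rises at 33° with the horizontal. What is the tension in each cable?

T_L = 266.1 N, T_R = 250.0 N

ΣF_x = 0: −T_L·cos38° + T_R·cos33° = 0 → T_R = 0.939595·T_L.
ΣF_y = 0: T_L·sin38° + T_R·sin33° = 300.
Substitute: T_L·(0.615661 + 0.939595·0.544639) = 300 → T_L = 266.099 ≈ 266.1 N.
Then T_R = 0.939595 × 266.099 = 250.0 N.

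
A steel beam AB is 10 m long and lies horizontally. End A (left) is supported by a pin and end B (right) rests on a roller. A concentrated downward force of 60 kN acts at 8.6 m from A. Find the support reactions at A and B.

ΣM about A: B_y·10 − 60·8.6 = 0 → B_y = 516/10 = 51.60 kN.
ΣF_y = 0: A_y + 51.6 − 60 = 0 → A_y = 8.400 kN.
ΣF_x = 0: no horizontal applied forces, so A_x = 0.

A_x = 0, A_y = 8.400 kN, B_y = 51.60 kN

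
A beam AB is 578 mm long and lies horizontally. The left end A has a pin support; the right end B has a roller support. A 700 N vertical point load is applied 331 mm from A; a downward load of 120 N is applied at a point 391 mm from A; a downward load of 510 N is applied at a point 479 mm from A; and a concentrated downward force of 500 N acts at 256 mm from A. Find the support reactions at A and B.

ΣM about A: B_y·578 − 700·331 − 120·391 − 510·479 − 500·256 = 0 → B_y = 650910/578 = 1126.14 ≈ 1126 N.
ΣF_y = 0: A_y + 1126.14 − 700 − 120 − 510 − 500 = 0 → A_y = 703.9 N.
ΣF_x = 0: no horizontal applied forces, so A_x = 0.

A_x = 0, A_y = 703.9 N, B_y = 1126 N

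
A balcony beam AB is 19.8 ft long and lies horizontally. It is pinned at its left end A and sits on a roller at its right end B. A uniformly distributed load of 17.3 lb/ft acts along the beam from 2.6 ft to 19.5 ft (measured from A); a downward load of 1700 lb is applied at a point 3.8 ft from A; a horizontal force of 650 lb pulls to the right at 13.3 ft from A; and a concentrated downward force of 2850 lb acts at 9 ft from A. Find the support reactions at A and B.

A_x = -650.0 lb, A_y = 3057 lb, B_y = 1785 lb

Resultant of the distributed load: 17.3 × 16.9 = 292.37 lb at 11.05 ft from A.
ΣM about A: B_y·19.8 − (17.3·16.9)·11.05 − 1700·3.8 − 2850·9 = 0 → B_y = 35340.6885/19.8 = 1784.88 ≈ 1785 lb.
ΣF_y = 0: A_y + 1784.88 − 17.3·16.9 − 1700 − 2850 = 0 → A_y = 3057 lb.
ΣF_x = 0: A_x + 650 = 0 → A_x = -650.0 lb.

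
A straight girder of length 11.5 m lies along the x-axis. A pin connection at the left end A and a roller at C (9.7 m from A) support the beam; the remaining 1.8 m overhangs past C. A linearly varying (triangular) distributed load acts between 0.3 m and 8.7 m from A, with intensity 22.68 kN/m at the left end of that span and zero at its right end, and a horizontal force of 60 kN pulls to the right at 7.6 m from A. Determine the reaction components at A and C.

A_x = -60.00 kN, A_y = 64.81 kN, C_y = 30.44 kN

Resultant of the triangular load: ½ × 22.68 × 8.4 = 95.256 kN, acting at 3.1 m from A (one-third of the span from the peak).
ΣM about A: C_y·9.7 − (½·22.68·8.4)·3.1 = 0 → C_y = 295.2936/9.7 = 30.4426 ≈ 30.44 kN.
ΣF_y = 0: A_y + 30.4426 − ½·22.68·8.4 = 0 → A_y = 64.81 kN.
ΣF_x = 0: A_x + 60 = 0 → A_x = -60.00 kN.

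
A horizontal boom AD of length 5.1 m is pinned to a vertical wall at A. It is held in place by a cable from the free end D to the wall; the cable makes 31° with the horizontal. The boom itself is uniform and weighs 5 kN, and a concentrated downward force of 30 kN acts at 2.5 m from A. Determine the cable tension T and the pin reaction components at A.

T = 33.41 kN, A_x = 28.64 kN, A_y = 17.79 kN

ΣM about A: T·sin31°·5.1 − 5·2.55 − 30·2.5 = 0 → T = 87.75/(5.1·0.515038) = 33.407 ≈ 33.41 kN.
ΣF_x = 0: A_x − T·cos31° = 0 → A_x = 33.407 × 0.857167 = 28.64 kN.
ΣF_y = 0: A_y + T·sin31° − 5 − 30 = 0 → A_y = 35 − 33.407 × 0.515038 = 17.79 kN.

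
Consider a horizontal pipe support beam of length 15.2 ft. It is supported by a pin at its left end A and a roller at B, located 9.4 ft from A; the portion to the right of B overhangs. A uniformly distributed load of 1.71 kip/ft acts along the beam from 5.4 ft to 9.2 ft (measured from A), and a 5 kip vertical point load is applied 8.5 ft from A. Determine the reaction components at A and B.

A_x = 0, A_y = 1.930 kip, B_y = 9.568 kip

Resultant of the distributed load: 1.71 × 3.8 = 6.498 kip at 7.3 ft from A.
Taking moments about A: B_y·9.4 − (1.71·3.8)·7.3 − 5·8.5 = 0 → B_y = 89.9354/9.4 = 9.5676 ≈ 9.568 kip.
ΣF_y = 0: A_y + 9.5676 − 1.71·3.8 − 5 = 0 → A_y = 1.930 kip.
ΣF_x = 0: no horizontal applied forces, so A_x = 0.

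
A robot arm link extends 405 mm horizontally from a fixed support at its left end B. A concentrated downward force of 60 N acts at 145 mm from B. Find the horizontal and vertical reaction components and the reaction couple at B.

B_x = 0, B_y = 60.00 N, M_B = 8700 N·mm

ΣF_x = 0: B_x = 0.
ΣF_y = 0: B_y − 60 = 0 → B_y = 60.00 N.
ΣM about B: M_B − 60·145 = 0 → M_B = 8700 N·mm.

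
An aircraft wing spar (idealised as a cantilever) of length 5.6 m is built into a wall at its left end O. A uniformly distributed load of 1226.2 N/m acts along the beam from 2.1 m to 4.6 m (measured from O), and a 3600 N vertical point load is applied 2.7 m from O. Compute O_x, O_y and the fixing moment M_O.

Resultant of the distributed load: 1226.2 × 2.5 = 3065.5 N at 3.35 m from O.
ΣF_x = 0: O_x = 0.
ΣF_y = 0: O_y − 1226.2·2.5 − 3600 = 0 → O_y = 6666 N.
ΣM about O: M_O − (1226.2·2.5)·3.35 − 3600·2.7 = 0 → M_O = 19990 N·m.

O_x = 0, O_y = 6666 N, M_O = 19990 N·m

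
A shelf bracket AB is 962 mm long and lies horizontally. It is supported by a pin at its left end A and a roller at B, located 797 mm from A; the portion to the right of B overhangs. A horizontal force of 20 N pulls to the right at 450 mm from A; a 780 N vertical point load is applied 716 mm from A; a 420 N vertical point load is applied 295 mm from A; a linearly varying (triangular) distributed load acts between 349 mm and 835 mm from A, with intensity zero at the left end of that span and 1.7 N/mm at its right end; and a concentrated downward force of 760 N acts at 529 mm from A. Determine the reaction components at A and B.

A_x = -20.00 N, A_y = 663.6 N, B_y = 1709 N

Resultant of the triangular load: ½ × 1.7 × 486 = 413.1 N, acting at 673 mm from A (one-third of the span from the peak).
Moments about A: B_y·797 − 780·716 − 420·295 − (½·1.7·486)·673 − 760·529 = 0 → B_y = 1362436.3/797 = 1709.46 ≈ 1709 N.
ΣF_y = 0: A_y + 1709.46 − 780 − 420 − ½·1.7·486 − 760 = 0 → A_y = 663.6 N.
ΣF_x = 0: A_x + 20 = 0 → A_x = -20.00 N.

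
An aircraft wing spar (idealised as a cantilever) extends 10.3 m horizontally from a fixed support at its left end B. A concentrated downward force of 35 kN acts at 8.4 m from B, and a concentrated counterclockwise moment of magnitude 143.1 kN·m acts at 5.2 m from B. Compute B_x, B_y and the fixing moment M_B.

ΣF_x = 0: B_x = 0.
ΣF_y = 0: B_y − 35 = 0 → B_y = 35.00 kN.
ΣM about B: M_B − 35·8.4 + 143.1 = 0 → M_B = 150.9 kN·m.

B_x = 0, B_y = 35.00 kN, M_B = 150.9 kN·m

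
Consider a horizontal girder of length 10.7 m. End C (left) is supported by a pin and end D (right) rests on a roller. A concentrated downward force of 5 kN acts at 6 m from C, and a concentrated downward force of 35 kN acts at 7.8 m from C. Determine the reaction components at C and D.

Taking moments about C: D_y·10.7 − 5·6 − 35·7.8 = 0 → D_y = 303/10.7 = 28.3178 ≈ 28.32 kN.
ΣF_y = 0: C_y + 28.3178 − 5 − 35 = 0 → C_y = 11.68 kN.
ΣF_x = 0: no horizontal applied forces, so C_x = 0.

C_x = 0, C_y = 11.68 kN, D_y = 28.32 kN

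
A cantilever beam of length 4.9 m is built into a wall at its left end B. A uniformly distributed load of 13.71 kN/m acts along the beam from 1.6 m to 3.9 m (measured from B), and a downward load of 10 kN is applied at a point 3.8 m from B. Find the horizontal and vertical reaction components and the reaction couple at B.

B_x = 0, B_y = 41.53 kN, M_B = 124.7 kN·m

Resultant of the distributed load: 13.71 × 2.3 = 31.533 kN at 2.75 m from B.
ΣF_x = 0: B_x = 0.
ΣF_y = 0: B_y − 13.71·2.3 − 10 = 0 → B_y = 41.53 kN.
ΣM about B: M_B − (13.71·2.3)·2.75 − 10·3.8 = 0 → M_B = 124.7 kN·m.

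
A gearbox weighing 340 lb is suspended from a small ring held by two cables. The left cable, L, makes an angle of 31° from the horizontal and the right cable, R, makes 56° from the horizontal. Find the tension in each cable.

ΣF_x = 0: −T_L·cos31° + T_R·cos56° = 0 → T_R = 1.53287·T_L.
ΣF_y = 0: T_L·sin31° + T_R·sin56° = 340.
Substitute: T_L·(0.515038 + 1.53287·0.829038) = 340 → T_L = 190.386 ≈ 190.4 lb.
Then T_R = 1.53287 × 190.386 = 291.8 lb.

T_L = 190.4 lb, T_R = 291.8 lb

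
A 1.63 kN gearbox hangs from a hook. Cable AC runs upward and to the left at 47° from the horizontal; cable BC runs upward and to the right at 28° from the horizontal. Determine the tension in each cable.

ΣF_x = 0: −T_AC·cos47° + T_BC·cos28° = 0 → T_BC = 0.772411·T_AC.
ΣF_y = 0: T_AC·sin47° + T_BC·sin28° = 1.63.
Substitute: T_AC·(0.731354 + 0.772411·0.469472) = 1.63 → T_AC = 1.48997 ≈ 1.490 kN.
Then T_BC = 0.772411 × 1.48997 = 1.151 kN.

T_AC = 1.490 kN, T_BC = 1.151 kN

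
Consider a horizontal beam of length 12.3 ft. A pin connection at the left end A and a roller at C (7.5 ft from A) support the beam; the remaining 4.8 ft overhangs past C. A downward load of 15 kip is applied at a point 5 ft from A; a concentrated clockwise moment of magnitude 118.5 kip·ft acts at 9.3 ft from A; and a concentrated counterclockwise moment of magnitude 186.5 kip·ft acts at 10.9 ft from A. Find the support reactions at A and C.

A_x = 0, A_y = 14.07 kip, C_y = 0.9333 kip

Taking moments about A: C_y·7.5 − 15·5 − 118.5 + 186.5 = 0 → C_y = 7/7.5 = 0.933333 ≈ 0.9333 kip.
ΣF_y = 0: A_y + 0.933333 − 15 = 0 → A_y = 14.07 kip.
ΣF_x = 0: no horizontal applied forces, so A_x = 0.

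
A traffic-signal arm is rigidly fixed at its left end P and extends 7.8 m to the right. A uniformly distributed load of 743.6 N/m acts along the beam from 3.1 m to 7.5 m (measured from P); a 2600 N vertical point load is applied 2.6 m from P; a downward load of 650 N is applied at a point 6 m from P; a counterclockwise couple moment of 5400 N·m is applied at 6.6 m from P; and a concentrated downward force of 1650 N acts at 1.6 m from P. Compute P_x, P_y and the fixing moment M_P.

P_x = 0, P_y = 8172 N, M_P = 25240 N·m

Resultant of the distributed load: 743.6 × 4.4 = 3271.84 N at 5.3 m from P.
ΣF_x = 0: P_x = 0.
ΣF_y = 0: P_y − 743.6·4.4 − 2600 − 650 − 1650 = 0 → P_y = 8172 N.
ΣM about P: M_P − (743.6·4.4)·5.3 − 2600·2.6 − 650·6 + 5400 − 1650·1.6 = 0 → M_P = 25240 N·m.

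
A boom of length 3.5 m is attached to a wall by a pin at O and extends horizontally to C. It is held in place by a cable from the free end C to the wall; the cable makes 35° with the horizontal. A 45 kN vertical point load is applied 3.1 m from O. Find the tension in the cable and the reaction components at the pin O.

T = 69.49 kN, O_x = 56.92 kN, O_y = 5.143 kN

ΣM about O: T·sin35°·3.5 − 45·3.1 = 0 → T = 139.5/(3.5·0.573576) = 69.4889 ≈ 69.49 kN.
ΣF_x = 0: O_x − T·cos35° = 0 → O_x = 69.4889 × 0.819152 = 56.92 kN.
ΣF_y = 0: O_y + T·sin35° − 45 = 0 → O_y = 45 − 69.4889 × 0.573576 = 5.143 kN.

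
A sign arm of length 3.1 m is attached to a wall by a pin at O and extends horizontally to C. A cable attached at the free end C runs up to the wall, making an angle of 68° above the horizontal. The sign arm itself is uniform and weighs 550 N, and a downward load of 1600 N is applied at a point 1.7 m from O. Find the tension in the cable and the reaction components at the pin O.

ΣM about O: T·sin68°·3.1 − 550·1.55 − 1600·1.7 = 0 → T = 3572.5/(3.1·0.927184) = 1242.92 ≈ 1243 N.
ΣF_x = 0: O_x − T·cos68° = 0 → O_x = 1242.92 × 0.374607 = 465.6 N.
ΣF_y = 0: O_y + T·sin68° − 550 − 1600 = 0 → O_y = 2150 − 1242.92 × 0.927184 = 997.6 N.

T = 1243 N, O_x = 465.6 N, O_y = 997.6 N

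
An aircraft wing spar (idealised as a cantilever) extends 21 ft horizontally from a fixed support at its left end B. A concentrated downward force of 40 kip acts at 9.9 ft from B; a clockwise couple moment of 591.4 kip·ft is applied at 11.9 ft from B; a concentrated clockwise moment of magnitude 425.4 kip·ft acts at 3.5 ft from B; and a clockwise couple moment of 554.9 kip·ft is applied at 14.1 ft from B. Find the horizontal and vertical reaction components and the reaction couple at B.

ΣF_x = 0: B_x = 0.
ΣF_y = 0: B_y − 40 = 0 → B_y = 40.00 kip.
ΣM about B: M_B − 40·9.9 − 591.4 − 425.4 − 554.9 = 0 → M_B = 1968 kip·ft.

B_x = 0, B_y = 40.00 kip, M_B = 1968 kip·ft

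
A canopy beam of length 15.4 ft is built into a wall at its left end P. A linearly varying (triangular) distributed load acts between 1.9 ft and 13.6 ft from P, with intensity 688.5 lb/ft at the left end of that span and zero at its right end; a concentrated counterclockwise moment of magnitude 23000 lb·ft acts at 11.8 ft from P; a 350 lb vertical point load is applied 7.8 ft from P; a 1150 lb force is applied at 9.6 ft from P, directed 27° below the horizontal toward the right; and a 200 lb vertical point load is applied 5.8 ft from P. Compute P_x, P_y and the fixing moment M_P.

Resultant of the triangular load: ½ × 688.5 × 11.7 = 4027.725 lb, acting at 5.8 ft from P (one-third of the span from the peak).
ΣF_x = 0: P_x + 1150·cos27° = 0 → P_x = -1025 lb.
ΣF_y = 0: P_y − ½·688.5·11.7 − 350 − 1150·sin27° − 200 = 0 → P_y = 5100 lb.
ΣM about P: M_P − (½·688.5·11.7)·5.8 + 23000 − 350·7.8 − 1150·sin27°·9.6 − 200·5.8 = 0 → M_P = 9263 lb·ft.

P_x = -1025 lb, P_y = 5100 lb, M_P = 9263 lb·ft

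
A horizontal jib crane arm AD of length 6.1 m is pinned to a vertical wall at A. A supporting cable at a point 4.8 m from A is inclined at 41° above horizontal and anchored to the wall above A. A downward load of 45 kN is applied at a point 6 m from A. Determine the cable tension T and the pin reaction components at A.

T = 85.74 kN, A_x = 64.71 kN, A_y = -11.25 kN

ΣM about A: T·sin41°·4.8 − 45·6 = 0 → T = 270/(4.8·0.656059) = 85.7392 ≈ 85.74 kN.
ΣF_x = 0: A_x − T·cos41° = 0 → A_x = 85.7392 × 0.75471 = 64.71 kN.
ΣF_y = 0: A_y + T·sin41° − 45 = 0 → A_y = 45 − 85.7392 × 0.656059 = -11.25 kN.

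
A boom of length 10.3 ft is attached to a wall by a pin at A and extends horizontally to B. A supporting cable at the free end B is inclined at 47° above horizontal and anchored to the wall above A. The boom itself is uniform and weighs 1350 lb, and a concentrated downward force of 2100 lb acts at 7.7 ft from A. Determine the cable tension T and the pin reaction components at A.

T = 3070 lb, A_x = 2093 lb, A_y = 1205 lb

ΣM about A: T·sin47°·10.3 − 1350·5.15 − 2100·7.7 = 0 → T = 23122.5/(10.3·0.731354) = 3069.52 ≈ 3070 lb.
ΣF_x = 0: A_x − T·cos47° = 0 → A_x = 3069.52 × 0.681998 = 2093 lb.
ΣF_y = 0: A_y + T·sin47° − 1350 − 2100 = 0 → A_y = 3450 − 3069.52 × 0.731354 = 1205 lb.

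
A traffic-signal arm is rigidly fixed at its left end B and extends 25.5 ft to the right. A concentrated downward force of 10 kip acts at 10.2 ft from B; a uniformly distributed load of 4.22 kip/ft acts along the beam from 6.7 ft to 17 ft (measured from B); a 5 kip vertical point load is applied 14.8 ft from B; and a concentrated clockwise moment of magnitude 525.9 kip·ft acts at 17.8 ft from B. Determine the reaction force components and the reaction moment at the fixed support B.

B_x = 0, B_y = 58.47 kip, M_B = 1217 kip·ft

Resultant of the distributed load: 4.22 × 10.3 = 43.466 kip at 11.85 ft from B.
ΣF_x = 0: B_x = 0.
ΣF_y = 0: B_y − 10 − 4.22·10.3 − 5 = 0 → B_y = 58.47 kip.
ΣM about B: M_B − 10·10.2 − (4.22·10.3)·11.85 − 5·14.8 − 525.9 = 0 → M_B = 1217 kip·ft.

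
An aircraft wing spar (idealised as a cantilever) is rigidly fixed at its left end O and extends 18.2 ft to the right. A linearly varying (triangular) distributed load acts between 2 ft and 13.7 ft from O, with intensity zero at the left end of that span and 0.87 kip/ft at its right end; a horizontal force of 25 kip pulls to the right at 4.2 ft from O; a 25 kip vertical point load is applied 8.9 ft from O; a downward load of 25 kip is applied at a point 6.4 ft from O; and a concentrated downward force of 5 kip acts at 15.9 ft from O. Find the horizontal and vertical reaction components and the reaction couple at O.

Resultant of the triangular load: ½ × 0.87 × 11.7 = 5.0895 kip, acting at 9.8 ft from O (one-third of the span from the peak).
ΣF_x = 0: O_x + 25 = 0 → O_x = -25.00 kip.
ΣF_y = 0: O_y − ½·0.87·11.7 − 25 − 25 − 5 = 0 → O_y = 60.09 kip.
ΣM about O: M_O − (½·0.87·11.7)·9.8 − 25·8.9 − 25·6.4 − 5·15.9 = 0 → M_O = 511.9 kip·ft.

O_x = -25.00 kip, O_y = 60.09 kip, M_O = 511.9 kip·ft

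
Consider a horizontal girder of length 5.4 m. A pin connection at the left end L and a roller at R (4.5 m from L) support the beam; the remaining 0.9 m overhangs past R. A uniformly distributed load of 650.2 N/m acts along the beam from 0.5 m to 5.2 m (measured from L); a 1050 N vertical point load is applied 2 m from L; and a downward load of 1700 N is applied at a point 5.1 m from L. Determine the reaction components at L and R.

L_x = 0, L_y = 1477 N, R_y = 4329 N

Resultant of the distributed load: 650.2 × 4.7 = 3055.94 N at 2.85 m from L.
Taking moments about L: R_y·4.5 − (650.2·4.7)·2.85 − 1050·2 − 1700·5.1 = 0 → R_y = 19479.429/4.5 = 4328.76 ≈ 4329 N.
ΣF_y = 0: L_y + 4328.76 − 650.2·4.7 − 1050 − 1700 = 0 → L_y = 1477 N.
ΣF_x = 0: no horizontal applied forces, so L_x = 0.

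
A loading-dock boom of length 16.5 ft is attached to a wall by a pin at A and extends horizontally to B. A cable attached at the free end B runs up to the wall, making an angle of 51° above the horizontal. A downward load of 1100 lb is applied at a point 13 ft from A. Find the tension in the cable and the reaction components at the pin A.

ΣM about A: T·sin51°·16.5 − 1100·13 = 0 → T = 14300/(16.5·0.777146) = 1115.19 ≈ 1115 lb.
ΣF_x = 0: A_x − T·cos51° = 0 → A_x = 1115.19 × 0.62932 = 701.8 lb.
ΣF_y = 0: A_y + T·sin51° − 1100 = 0 → A_y = 1100 − 1115.19 × 0.777146 = 233.3 lb.

T = 1115 lb, A_x = 701.8 lb, A_y = 233.3 lb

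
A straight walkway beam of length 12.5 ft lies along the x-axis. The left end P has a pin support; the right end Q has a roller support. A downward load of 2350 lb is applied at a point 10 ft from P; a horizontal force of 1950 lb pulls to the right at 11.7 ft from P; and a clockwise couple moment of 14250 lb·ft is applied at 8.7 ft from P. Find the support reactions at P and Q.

P_x = -1950 lb, P_y = -670.0 lb, Q_y = 3020 lb

ΣM about P: Q_y·12.5 − 2350·10 − 14250 = 0 → Q_y = 37750/12.5 = 3020 lb.
ΣF_y = 0: P_y + 3020 − 2350 = 0 → P_y = -670.0 lb.
ΣF_x = 0: P_x + 1950 = 0 → P_x = -1950 lb.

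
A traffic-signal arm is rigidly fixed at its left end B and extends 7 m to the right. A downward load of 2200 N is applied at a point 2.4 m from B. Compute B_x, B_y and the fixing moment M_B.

ΣF_x = 0: B_x = 0.
ΣF_y = 0: B_y − 2200 = 0 → B_y = 2200 N.
ΣM about B: M_B − 2200·2.4 = 0 → M_B = 5280 N·m.

B_x = 0, B_y = 2200 N, M_B = 5280 N·m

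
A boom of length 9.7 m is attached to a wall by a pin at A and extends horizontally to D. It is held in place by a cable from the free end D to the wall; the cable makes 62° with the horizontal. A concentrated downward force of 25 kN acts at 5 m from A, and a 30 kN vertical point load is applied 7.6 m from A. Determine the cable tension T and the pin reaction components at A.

ΣM about A: T·sin62°·9.7 − 25·5 − 30·7.6 = 0 → T = 353/(9.7·0.882948) = 41.2162 ≈ 41.22 kN.
ΣF_x = 0: A_x − T·cos62° = 0 → A_x = 41.2162 × 0.469472 = 19.35 kN.
ΣF_y = 0: A_y + T·sin62° − 25 − 30 = 0 → A_y = 55 − 41.2162 × 0.882948 = 18.61 kN.

T = 41.22 kN, A_x = 19.35 kN, A_y = 18.61 kN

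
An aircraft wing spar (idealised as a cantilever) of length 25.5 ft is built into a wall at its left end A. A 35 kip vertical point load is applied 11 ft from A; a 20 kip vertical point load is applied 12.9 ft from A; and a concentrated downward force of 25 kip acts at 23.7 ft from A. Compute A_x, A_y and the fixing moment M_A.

A_x = 0, A_y = 80.00 kip, M_A = 1236 kip·ft

ΣF_x = 0: A_x = 0.
ΣF_y = 0: A_y − 35 − 20 − 25 = 0 → A_y = 80.00 kip.
ΣM about A: M_A − 35·11 − 20·12.9 − 25·23.7 = 0 → M_A = 1236 kip·ft.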